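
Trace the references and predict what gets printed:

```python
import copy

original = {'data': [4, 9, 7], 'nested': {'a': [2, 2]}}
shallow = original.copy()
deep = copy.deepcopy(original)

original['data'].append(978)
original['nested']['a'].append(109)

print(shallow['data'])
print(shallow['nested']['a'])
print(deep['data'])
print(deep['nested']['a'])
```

Key concept: comparing shallow vs deep copy.
Step by step:
`original = {'data': [4, 9, 7], 'nested': {'a': [2, 2]}}` → original = {'data': [4, 9, 7], 'nested': {'a': [2, 2]}}
`shallow = original.copy()` → shallow = {'data': [4, 9, 7], 'nested': {'a': [2, 2]}}
`deep = copy.deepcopy(original)` → deep = {'data': [4, 9, 7], 'nested': {'a': [2, 2]}}
`original['data'].append(978)` → original = {'data': [4, 9, 7, 978], 'nested': {'a': [2, 2]}}; shallow = {'data': [4, 9, 7, 978], 'nested': {'a': [2, 2]}}
`original['nested']['a'].append(109)` → original = {'data': [4, 9, 7, 978], 'nested': {'a': [2, 2, 109]}}; shallow = {'data': [4, 9, 7, 978], 'nested': {'a': [2, 2, 109]}}
`print(shallow['data'])` → prints [4, 9, 7, 978]
`print(shallow['nested']['a'])` → prints [2, 2, 109]
`print(deep['data'])` → prints [4, 9, 7]
`print(deep['nested']['a'])` → prints [2, 2]

Answer:
[4, 9, 7, 978]
[2, 2, 109]
[4, 9, 7]
[2, 2]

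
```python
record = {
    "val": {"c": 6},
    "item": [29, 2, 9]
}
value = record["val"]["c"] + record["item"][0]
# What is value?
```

Trace:
`record = { ...` → record = {'val': {'c': 6}, 'item': [29, 2, 9]}
`value = record["val"]["c"] + record["item"][0]` → value = 35
So value = 35

Answer: 35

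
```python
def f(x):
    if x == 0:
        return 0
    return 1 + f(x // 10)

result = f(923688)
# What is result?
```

Count of digits of 923688: 6

Answer: 6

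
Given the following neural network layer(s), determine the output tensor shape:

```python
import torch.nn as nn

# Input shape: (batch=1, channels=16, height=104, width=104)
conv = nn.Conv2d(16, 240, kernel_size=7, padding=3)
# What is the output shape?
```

Input: (1, 16, 104, 104) -> Output: (1, 240, 104, 104)

Answer: (1, 240, 104, 104)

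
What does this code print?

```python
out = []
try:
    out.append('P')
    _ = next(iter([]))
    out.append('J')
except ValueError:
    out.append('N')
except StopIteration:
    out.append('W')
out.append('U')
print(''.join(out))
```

Execution trace: 'P' (try body) → 'W' (except StopIteration) → 'U' (after the try/except). Output: PWU

Answer: PWU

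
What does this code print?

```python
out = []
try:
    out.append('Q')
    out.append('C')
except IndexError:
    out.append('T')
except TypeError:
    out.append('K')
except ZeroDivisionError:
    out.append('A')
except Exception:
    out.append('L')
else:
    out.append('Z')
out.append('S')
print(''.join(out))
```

Execution trace: 'Q' (try body) → 'C' (try body, no exception) → 'Z' (else) → 'S' (after the try/except). Output: QCZS

Answer: QCZS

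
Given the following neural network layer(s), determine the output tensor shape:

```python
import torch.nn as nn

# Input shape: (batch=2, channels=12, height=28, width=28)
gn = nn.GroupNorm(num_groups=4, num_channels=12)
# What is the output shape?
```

Input: (2, 12, 28, 28) -> Output: (2, 12, 28, 28)

Answer: (2, 12, 28, 28)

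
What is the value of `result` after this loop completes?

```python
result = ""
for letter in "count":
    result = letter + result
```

Reverse 'count'
`result` takes the values: "" → "c" → "oc" → "uoc" → "nuoc" → "tnuoc"

Answer: "tnuoc"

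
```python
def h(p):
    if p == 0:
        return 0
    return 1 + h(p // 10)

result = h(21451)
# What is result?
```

Count of digits of 21451: 5

Answer: 5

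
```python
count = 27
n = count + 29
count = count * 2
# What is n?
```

Trace:
`count = 27` → count = 27
`n = count + 29` → n = 56
`count = count * 2` → count = 54
So n = 56

Answer: 56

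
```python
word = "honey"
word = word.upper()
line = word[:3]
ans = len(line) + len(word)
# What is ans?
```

Trace:
`word = "honey"` → word = 'honey'
`word = word.upper()` → word = 'HONEY'
`line = word[:3]` → line = 'HON'
`ans = len(line) + len(word)` → ans = 8
So ans = 8

Answer: 8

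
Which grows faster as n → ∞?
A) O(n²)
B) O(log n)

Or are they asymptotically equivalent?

O(n²) vs O(log n): Higher order terms dominate.

Answer: A) O(n²) grows faster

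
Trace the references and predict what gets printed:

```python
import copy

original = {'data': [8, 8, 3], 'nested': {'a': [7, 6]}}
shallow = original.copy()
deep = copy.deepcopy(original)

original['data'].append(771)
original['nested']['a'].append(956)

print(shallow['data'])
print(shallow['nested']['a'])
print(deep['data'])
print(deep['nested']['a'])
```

Key concept: comparing shallow vs deep copy.
Step by step:
`original = {'data': [8, 8, 3], 'nested': {'a': [7, 6]}}` → original = {'data': [8, 8, 3], 'nested': {'a': [7, 6]}}
`shallow = original.copy()` → shallow = {'data': [8, 8, 3], 'nested': {'a': [7, 6]}}
`deep = copy.deepcopy(original)` → deep = {'data': [8, 8, 3], 'nested': {'a': [7, 6]}}
`original['data'].append(771)` → original = {'data': [8, 8, 3, 771], 'nested': {'a': [7, 6]}}; shallow = {'data': [8, 8, 3, 771], 'nested': {'a': [7, 6]}}
`original['nested']['a'].append(956)` → original = {'data': [8, 8, 3, 771], 'nested': {'a': [7, 6, 956]}}; shallow = {'data': [8, 8, 3, 771], 'nested': {'a': [7, 6, 956]}}
`print(shallow['data'])` → prints [8, 8, 3, 771]
`print(shallow['nested']['a'])` → prints [7, 6, 956]
`print(deep['data'])` → prints [8, 8, 3]
`print(deep['nested']['a'])` → prints [7, 6]

Answer:
[8, 8, 3, 771]
[7, 6, 956]
[8, 8, 3]
[7, 6]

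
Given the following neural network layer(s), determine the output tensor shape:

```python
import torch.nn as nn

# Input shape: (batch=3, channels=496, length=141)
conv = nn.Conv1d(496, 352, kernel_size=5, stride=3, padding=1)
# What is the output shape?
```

Input: (3, 496, 141) -> Output: (3, 352, 47)

Answer: (3, 352, 47)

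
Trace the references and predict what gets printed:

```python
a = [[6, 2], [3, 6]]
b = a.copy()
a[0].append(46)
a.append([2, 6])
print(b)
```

Key concept: shallow copy with nested lists.
Step by step:
`a = [[6, 2], [3, 6]]` → a = [[6, 2], [3, 6]]
`b = a.copy()` → b = [[6, 2], [3, 6]]
`a[0].append(46)` → a = [[6, 2, 46], [3, 6]]; b = [[6, 2, 46], [3, 6]]
`a.append([2, 6])` → a = [[6, 2, 46], [3, 6], [2, 6]]
`print(b)` → prints [[6, 2, 46], [3, 6]]

Answer: [[6, 2, 46], [3, 6]]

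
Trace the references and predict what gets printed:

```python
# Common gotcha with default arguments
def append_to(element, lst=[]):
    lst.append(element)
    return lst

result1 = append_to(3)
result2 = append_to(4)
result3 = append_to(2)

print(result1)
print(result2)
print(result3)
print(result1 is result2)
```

Key concept: mutable default argument gotcha.
Step by step:
`result1 = append_to(3)` → result1 = [3]
`result2 = append_to(4)` → result1 = [3, 4] (same object as result2); result2 = [3, 4] (same object as result1)
`result3 = append_to(2)` → result1 = [3, 4, 2] (same object as result2, result3); result2 = [3, 4, 2] (same object as result1, result3); result3 = [3, 4, 2] (same object as result1, result2)
`print(result1)` → prints [3, 4, 2]
`print(result2)` → prints [3, 4, 2]
`print(result3)` → prints [3, 4, 2]
`print(result1 is result2)` → prints True

Answer:
[3, 4, 2]
[3, 4, 2]
[3, 4, 2]
True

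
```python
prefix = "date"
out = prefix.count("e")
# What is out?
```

Trace:
`prefix = "date"` → prefix = 'date'
`out = prefix.count("e")` → out = 1
So out = 1

Answer: 1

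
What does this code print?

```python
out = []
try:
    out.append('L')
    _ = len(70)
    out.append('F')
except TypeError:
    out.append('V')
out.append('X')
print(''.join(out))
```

Execution trace: 'L' (try body) → 'V' (except TypeError) → 'X' (after the try/except). Output: LVX

Answer: LVX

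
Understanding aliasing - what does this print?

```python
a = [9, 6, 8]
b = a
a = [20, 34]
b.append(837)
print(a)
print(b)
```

Key concept: rebinding vs mutation: a is rebound to a new list, b still points at the original.
Step by step:
`a = [9, 6, 8]` → a = [9, 6, 8]
`b = a` → b = [9, 6, 8] (same object as a)
`a = [20, 34]` → a = [20, 34]
`b.append(837)` → b = [9, 6, 8, 837]
`print(a)` → prints [20, 34]
`print(b)` → prints [9, 6, 8, 837]

Answer:
[20, 34]
[9, 6, 8, 837]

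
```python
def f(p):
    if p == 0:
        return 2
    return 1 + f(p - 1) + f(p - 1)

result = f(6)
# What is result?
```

f(p) = 1 + 2·f(p-1), f(0)=2. Closed form: (2+1)·2^6 - 1 = 191.

Answer: 191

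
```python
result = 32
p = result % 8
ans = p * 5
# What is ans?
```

Trace:
`result = 32` → result = 32
`p = result % 8` → p = 0
`ans = p * 5` → ans = 0
So ans = 0

Answer: 0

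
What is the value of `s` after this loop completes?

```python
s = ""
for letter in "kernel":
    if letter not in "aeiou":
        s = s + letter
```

Remove vowels from 'kernel'
`s` takes the values: "" → "k" → "kr" → "krn" → "krnl"

Answer: "krnl"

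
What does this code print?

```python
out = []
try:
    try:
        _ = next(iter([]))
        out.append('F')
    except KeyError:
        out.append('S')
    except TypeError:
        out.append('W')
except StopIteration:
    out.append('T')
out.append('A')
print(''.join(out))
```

Execution trace: 'T' (outer except StopIteration) → 'A' (after the try/except). Output: TA

Answer: TA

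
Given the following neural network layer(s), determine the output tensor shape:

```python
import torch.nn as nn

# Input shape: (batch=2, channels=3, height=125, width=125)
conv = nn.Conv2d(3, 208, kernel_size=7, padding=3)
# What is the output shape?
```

Input: (2, 3, 125, 125) -> Output: (2, 208, 125, 125)

Answer: (2, 208, 125, 125)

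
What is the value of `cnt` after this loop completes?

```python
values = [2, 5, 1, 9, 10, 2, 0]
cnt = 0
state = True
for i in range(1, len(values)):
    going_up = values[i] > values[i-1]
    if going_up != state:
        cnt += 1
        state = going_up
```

Count direction changes in [2, 5, 1, 9, 10, 2, 0]
`cnt` takes the values: 0 → 1 → 2 → 3

Answer: 3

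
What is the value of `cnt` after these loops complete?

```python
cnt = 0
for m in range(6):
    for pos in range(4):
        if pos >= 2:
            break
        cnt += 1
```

Inner breaks at 2, outer runs 6 times
`cnt` takes the values: 0 → 1 → 2 → 3 → 4 → 5 → 6 → 7 → 8 → 9 → 10 → 11 → 12

Answer: 12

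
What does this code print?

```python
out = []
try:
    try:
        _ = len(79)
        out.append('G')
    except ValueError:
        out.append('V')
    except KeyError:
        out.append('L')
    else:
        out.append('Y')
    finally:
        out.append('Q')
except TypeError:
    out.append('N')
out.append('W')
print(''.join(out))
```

Execution trace: 'Q' (inner finally) → 'N' (outer except TypeError) → 'W' (after the try/except). Output: QNW

Answer: QNW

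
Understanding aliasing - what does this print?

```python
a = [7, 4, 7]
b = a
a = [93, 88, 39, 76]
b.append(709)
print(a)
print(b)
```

Key concept: rebinding vs mutation: a is rebound to a new list, b still points at the original.
Step by step:
`a = [7, 4, 7]` → a = [7, 4, 7]
`b = a` → b = [7, 4, 7] (same object as a)
`a = [93, 88, 39, 76]` → a = [93, 88, 39, 76]
`b.append(709)` → b = [7, 4, 7, 709]
`print(a)` → prints [93, 88, 39, 76]
`print(b)` → prints [7, 4, 7, 709]

Answer:
[93, 88, 39, 76]
[7, 4, 7, 709]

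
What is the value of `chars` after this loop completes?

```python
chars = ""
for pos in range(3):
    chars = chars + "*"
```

Repeat '*' 3 times
`chars` takes the values: "" → "*" → "**" → "***"

Answer: "***"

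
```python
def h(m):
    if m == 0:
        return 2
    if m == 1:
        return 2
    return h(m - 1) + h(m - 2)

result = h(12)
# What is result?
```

Build up from base cases: h(0)=2, h(1)=2, h(2)=4, h(3)=6, h(4)=10, h(5)=16, h(6)=26, ..., h(12)=466

Answer: 466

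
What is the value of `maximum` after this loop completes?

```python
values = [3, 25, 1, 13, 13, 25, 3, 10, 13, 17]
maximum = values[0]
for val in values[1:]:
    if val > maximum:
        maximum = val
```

Maximum of [3, 25, 1, 13, 13, 25, 3, 10, 13, 17]
`maximum` takes the values: 3 → 25

Answer: 25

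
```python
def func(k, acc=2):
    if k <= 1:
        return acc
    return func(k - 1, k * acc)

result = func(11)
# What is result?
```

Accumulator trace (n, acc): (11, 2) -> (10, 22) -> (9, 220) -> (8, 1980) -> (7, 15840) -> (6, 110880) -> (5, 665280) -> (4, 3326400) -> (3, 13305600) -> (2, 39916800) -> (1, 79833600) -> return 79833600

Answer: 79833600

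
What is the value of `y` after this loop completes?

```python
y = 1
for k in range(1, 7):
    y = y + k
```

Start at 1, add 1 through 6
`y` takes the values: 1 → 2 → 4 → 7 → 11 → 16 → 22

Answer: 22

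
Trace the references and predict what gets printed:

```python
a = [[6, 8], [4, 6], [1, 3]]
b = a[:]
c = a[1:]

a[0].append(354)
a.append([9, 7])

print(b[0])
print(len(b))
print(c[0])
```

Key concept: slice with nested mutation.
Step by step:
`a = [[6, 8], [4, 6], [1, 3]]` → a = [[6, 8], [4, 6], [1, 3]]
`b = a[:]` → b = [[6, 8], [4, 6], [1, 3]]
`c = a[1:]` → c = [[4, 6], [1, 3]]
`a[0].append(354)` → a = [[6, 8, 354], [4, 6], [1, 3]]; b = [[6, 8, 354], [4, 6], [1, 3]]
`a.append([9, 7])` → a = [[6, 8, 354], [4, 6], [1, 3], [9, 7]]
`print(b[0])` → prints [6, 8, 354]
`print(len(b))` → prints 3
`print(c[0])` → prints [4, 6]

Answer:
[6, 8, 354]
3
[4, 6]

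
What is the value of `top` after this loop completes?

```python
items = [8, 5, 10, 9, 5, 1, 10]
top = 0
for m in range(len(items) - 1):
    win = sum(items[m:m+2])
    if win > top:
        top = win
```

Max sum of 2-element window in [8, 5, 10, 9, 5, 1, 10]
`top` takes the values: 0 → 13 → 15 → 19

Answer: 19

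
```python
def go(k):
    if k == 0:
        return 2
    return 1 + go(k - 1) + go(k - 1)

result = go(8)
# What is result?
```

go(k) = 1 + 2·go(k-1), go(0)=2. Closed form: (2+1)·2^8 - 1 = 767.

Answer: 767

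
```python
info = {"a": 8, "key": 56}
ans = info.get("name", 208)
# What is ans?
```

Trace:
`info = {"a": 8, "key": 56}` → info = {'a': 8, 'key': 56}
`ans = info.get("name", 208)` → ans = 208
So ans = 208

Answer: 208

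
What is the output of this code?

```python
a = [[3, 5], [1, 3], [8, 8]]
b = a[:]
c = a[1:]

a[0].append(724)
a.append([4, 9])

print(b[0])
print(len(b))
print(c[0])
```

Key concept: slice with nested mutation.
Step by step:
`a = [[3, 5], [1, 3], [8, 8]]` → a = [[3, 5], [1, 3], [8, 8]]
`b = a[:]` → b = [[3, 5], [1, 3], [8, 8]]
`c = a[1:]` → c = [[1, 3], [8, 8]]
`a[0].append(724)` → a = [[3, 5, 724], [1, 3], [8, 8]]; b = [[3, 5, 724], [1, 3], [8, 8]]
`a.append([4, 9])` → a = [[3, 5, 724], [1, 3], [8, 8], [4, 9]]
`print(b[0])` → prints [3, 5, 724]
`print(len(b))` → prints 3
`print(c[0])` → prints [1, 3]

Answer:
[3, 5, 724]
3
[1, 3]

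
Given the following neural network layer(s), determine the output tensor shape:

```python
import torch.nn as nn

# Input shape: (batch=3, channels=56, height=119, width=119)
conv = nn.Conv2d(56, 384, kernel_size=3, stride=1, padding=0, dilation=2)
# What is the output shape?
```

Input: (3, 56, 119, 119) -> Output: (3, 384, 115, 115)

Answer: (3, 384, 115, 115)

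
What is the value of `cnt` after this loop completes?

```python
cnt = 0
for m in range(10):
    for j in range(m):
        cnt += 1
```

Triangle number: 0+1+2+...+9
`cnt` takes the values: 0 → 1 → 2 → 3 → 4 → 5 → 6 → 7 → 8 → 9 → 10 → 11 → 12 → 13 → 14 → 15 → 16 → 17 → 18 → 19 → 20 → 21 → 22 → 23 → 24 → 25 → 26 → 27 → 28 → 29 → … → 41 → 42 → 43 → 44 → 45

Answer: 45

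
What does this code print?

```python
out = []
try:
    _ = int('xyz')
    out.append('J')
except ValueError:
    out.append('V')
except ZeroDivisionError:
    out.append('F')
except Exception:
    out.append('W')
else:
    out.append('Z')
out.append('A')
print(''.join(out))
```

Execution trace: 'V' (except ValueError) → 'A' (after the try/except). Output: VA

Answer: VA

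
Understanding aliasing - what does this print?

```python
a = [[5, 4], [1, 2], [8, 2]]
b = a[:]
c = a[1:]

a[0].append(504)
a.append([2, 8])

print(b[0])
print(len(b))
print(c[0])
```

Key concept: slice with nested mutation.
Step by step:
`a = [[5, 4], [1, 2], [8, 2]]` → a = [[5, 4], [1, 2], [8, 2]]
`b = a[:]` → b = [[5, 4], [1, 2], [8, 2]]
`c = a[1:]` → c = [[1, 2], [8, 2]]
`a[0].append(504)` → a = [[5, 4, 504], [1, 2], [8, 2]]; b = [[5, 4, 504], [1, 2], [8, 2]]
`a.append([2, 8])` → a = [[5, 4, 504], [1, 2], [8, 2], [2, 8]]
`print(b[0])` → prints [5, 4, 504]
`print(len(b))` → prints 3
`print(c[0])` → prints [1, 2]

Answer:
[5, 4, 504]
3
[1, 2]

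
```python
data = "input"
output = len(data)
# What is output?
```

Trace:
`data = "input"` → data = 'input'
`output = len(data)` → output = 5
So output = 5

Answer: 5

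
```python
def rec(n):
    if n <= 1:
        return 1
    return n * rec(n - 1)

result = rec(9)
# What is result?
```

rec(9) = 9 * 8 * 7 * 6 * 5 * 4 * 3 * 2 * 1 = 362880

Answer: 362880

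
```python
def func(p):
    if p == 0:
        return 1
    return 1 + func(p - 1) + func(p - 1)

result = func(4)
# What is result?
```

func(p) = 1 + 2·func(p-1), func(0)=1. Closed form: (1+1)·2^4 - 1 = 31.

Answer: 31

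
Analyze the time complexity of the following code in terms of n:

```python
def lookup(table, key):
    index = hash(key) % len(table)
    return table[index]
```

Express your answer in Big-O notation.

This is Hash table lookup (average case). Time complexity: O(1).

Answer: O(1)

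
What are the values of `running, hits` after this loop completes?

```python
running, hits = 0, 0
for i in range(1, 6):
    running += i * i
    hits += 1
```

Sum of squares and count
`running, hits` takes the values: (0, 0) → (1, 0) → (1, 1) → (5, 1) → (5, 2) → (14, 2) → (14, 3) → (30, 3) → (30, 4) → (55, 4) → (55, 5)

Answer: 55, 5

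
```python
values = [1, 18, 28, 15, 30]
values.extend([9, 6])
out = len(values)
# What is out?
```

Trace:
`values = [1, 18, 28, 15, 30]` → values = [1, 18, 28, 15, 30]
`values.extend([9, 6])` → values = [1, 18, 28, 15, 30, 9, 6]
`out = len(values)` → out = 7
So out = 7

Answer: 7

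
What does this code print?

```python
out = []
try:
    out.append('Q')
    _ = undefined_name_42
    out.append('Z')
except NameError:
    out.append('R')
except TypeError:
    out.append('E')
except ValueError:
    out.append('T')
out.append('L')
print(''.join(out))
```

Execution trace: 'Q' (try body) → 'R' (except NameError) → 'L' (after the try/except). Output: QRL

Answer: QRL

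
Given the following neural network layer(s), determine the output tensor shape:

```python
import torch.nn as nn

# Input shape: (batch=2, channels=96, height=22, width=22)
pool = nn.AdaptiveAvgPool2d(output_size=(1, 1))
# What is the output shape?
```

Input: (2, 96, 22, 22) -> Output: (2, 96, 1, 1)

Answer: (2, 96, 1, 1)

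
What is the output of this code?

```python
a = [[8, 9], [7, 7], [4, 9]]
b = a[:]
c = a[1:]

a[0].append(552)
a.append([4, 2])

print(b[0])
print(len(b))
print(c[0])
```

Key concept: slice with nested mutation.
Step by step:
`a = [[8, 9], [7, 7], [4, 9]]` → a = [[8, 9], [7, 7], [4, 9]]
`b = a[:]` → b = [[8, 9], [7, 7], [4, 9]]
`c = a[1:]` → c = [[7, 7], [4, 9]]
`a[0].append(552)` → a = [[8, 9, 552], [7, 7], [4, 9]]; b = [[8, 9, 552], [7, 7], [4, 9]]
`a.append([4, 2])` → a = [[8, 9, 552], [7, 7], [4, 9], [4, 2]]
`print(b[0])` → prints [8, 9, 552]
`print(len(b))` → prints 3
`print(c[0])` → prints [7, 7]

Answer:
[8, 9, 552]
3
[7, 7]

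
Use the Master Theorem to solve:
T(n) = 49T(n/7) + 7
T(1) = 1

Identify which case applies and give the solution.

a=49, b=7, f(n)=7. log_7(49) = 2. Since c=0 < 2, Case 1 applies: T(n) = Θ(n^log_b(a)) = O(n^2).

Answer: O(n^2) - Case 1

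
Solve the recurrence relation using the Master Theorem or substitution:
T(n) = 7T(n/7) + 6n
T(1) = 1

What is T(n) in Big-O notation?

By Master Theorem: a=7, b=7, f(n)=6n. Since log_7(7) = 1 and f(n) = Θ(n^1), Case 2 applies. T(n) = O(n log n).

Answer: O(n log n)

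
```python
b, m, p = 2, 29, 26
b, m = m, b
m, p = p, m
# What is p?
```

Trace:
`b, m, p = 2, 29, 26` → b = 2; m = 29; p = 26
`b, m = m, b` → b = 29; m = 2
`m, p = p, m` → m = 26; p = 2
So p = 2

Answer: 2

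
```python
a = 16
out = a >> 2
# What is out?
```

Trace:
`a = 16` → a = 16
`out = a >> 2` → out = 4
So out = 4

Answer: 4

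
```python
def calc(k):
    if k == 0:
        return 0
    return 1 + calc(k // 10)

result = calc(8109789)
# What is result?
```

Count of digits of 8109789: 7

Answer: 7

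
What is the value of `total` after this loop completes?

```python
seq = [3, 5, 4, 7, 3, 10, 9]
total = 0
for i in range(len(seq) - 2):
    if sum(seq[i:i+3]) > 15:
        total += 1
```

Count windows with sum > 15
`total` takes the values: 0 → 1 → 2 → 3

Answer: 3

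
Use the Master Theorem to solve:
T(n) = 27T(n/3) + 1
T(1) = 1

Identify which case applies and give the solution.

a=27, b=3, f(n)=1. log_3(27) = 3. Since c=0 < 3, Case 1 applies: T(n) = Θ(n^log_b(a)) = O(n^3).

Answer: O(n^3) - Case 1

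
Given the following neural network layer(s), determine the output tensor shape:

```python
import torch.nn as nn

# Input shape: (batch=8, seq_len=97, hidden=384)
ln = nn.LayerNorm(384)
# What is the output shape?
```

Input: (8, 97, 384) -> Output: (8, 97, 384)

Answer: (8, 97, 384)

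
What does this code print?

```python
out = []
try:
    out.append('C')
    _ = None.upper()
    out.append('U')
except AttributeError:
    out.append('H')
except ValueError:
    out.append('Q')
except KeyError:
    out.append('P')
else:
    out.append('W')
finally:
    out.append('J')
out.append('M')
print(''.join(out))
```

Execution trace: 'C' (try body) → 'H' (except AttributeError) → 'J' (finally) → 'M' (after the try/except). Output: CHJM

Answer: CHJM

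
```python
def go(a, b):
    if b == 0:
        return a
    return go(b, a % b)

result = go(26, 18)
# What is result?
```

go(26, 18) -> go(18, 8) -> go(8, 2) -> go(2, 0) -> 2

Answer: 2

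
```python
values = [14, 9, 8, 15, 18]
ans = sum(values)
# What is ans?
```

Trace:
`values = [14, 9, 8, 15, 18]` → values = [14, 9, 8, 15, 18]
`ans = sum(values)` → ans = 64
So ans = 64

Answer: 64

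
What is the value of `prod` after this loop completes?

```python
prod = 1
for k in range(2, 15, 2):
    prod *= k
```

Product of even numbers 2 to 14
`prod` takes the values: 1 → 2 → 8 → 48 → 384 → 3840 → 46080 → 645120

Answer: 645120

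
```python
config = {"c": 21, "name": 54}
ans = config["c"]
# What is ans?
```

Trace:
`config = {"c": 21, "name": 54}` → config = {'c': 21, 'name': 54}
`ans = config["c"]` → ans = 21
So ans = 21

Answer: 21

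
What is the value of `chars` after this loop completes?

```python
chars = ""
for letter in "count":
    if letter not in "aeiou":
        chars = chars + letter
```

Remove vowels from 'count'
`chars` takes the values: "" → "c" → "cn" → "cnt"

Answer: "cnt"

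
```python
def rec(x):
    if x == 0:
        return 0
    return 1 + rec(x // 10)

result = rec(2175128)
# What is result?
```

Count of digits of 2175128: 7

Answer: 7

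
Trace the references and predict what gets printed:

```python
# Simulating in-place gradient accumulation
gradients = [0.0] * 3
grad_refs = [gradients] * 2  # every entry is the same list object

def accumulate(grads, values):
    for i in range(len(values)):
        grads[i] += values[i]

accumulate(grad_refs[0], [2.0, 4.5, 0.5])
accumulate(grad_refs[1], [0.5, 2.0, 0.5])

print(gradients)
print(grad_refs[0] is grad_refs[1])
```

Key concept: gradient accumulation aliasing.
Step by step:
`gradients = [0.0] * 3` → gradients = [0.0, 0.0, 0.0]
`grad_refs = [gradients] * 2` → grad_refs = [[0.0, 0.0, 0.0], [0.0, 0.0, 0.0]]
`accumulate(grad_refs[0], [2.0, 4.5, 0.5])` → gradients = [2.0, 4.5, 0.5]; grad_refs = [[2.0, 4.5, 0.5], [2.0, 4.5, 0.5]]
`accumulate(grad_refs[1], [0.5, 2.0, 0.5])` → gradients = [2.5, 6.5, 1.0]; grad_refs = [[2.5, 6.5, 1.0], [2.5, 6.5, 1.0]]
`print(gradients)` → prints [2.5, 6.5, 1.0]
`print(grad_refs[0] is grad_refs[1])` → prints True

Answer:
[2.5, 6.5, 1.0]
True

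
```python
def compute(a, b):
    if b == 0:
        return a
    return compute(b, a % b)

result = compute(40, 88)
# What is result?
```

compute(40, 88) -> compute(88, 40) -> compute(40, 8) -> compute(8, 0) -> 8

Answer: 8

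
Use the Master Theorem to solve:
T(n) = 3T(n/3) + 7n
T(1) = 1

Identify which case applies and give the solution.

a=3, b=3, f(n)=7n. log_3(3) = 1. Since c=1 = 1, Case 2 applies: T(n) = Θ(n^log_b(a) · log n) = O(n log n).

Answer: O(n log n) - Case 2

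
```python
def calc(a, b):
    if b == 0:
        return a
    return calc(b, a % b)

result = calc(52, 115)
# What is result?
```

calc(52, 115) -> calc(115, 52) -> calc(52, 11) -> calc(11, 8) -> calc(8, 3) -> calc(3, 2) -> calc(2, 1) -> calc(1, 0) -> 1

Answer: 1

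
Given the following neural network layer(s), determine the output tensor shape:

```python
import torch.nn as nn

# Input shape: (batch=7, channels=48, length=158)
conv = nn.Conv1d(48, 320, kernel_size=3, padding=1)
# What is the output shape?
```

Input: (7, 48, 158) -> Output: (7, 320, 158)

Answer: (7, 320, 158)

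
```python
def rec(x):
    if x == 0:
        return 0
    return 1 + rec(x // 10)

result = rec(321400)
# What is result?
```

Count of digits of 321400: 6

Answer: 6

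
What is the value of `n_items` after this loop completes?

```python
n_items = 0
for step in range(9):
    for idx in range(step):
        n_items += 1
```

Triangle number: 0+1+2+...+8
`n_items` takes the values: 0 → 1 → 2 → 3 → 4 → 5 → 6 → 7 → 8 → 9 → 10 → 11 → 12 → 13 → 14 → 15 → 16 → 17 → 18 → 19 → 20 → 21 → 22 → 23 → 24 → 25 → 26 → 27 → 28 → 29 → 30 → 31 → 32 → 33 → 34 → 35 → 36

Answer: 36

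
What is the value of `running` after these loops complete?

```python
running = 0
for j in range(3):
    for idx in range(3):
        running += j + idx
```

Sum of all j+idx for j,idx in 3x3
`running` takes the values: 0 → 1 → 3 → 4 → 6 → 9 → 11 → 14 → 18

Answer: 18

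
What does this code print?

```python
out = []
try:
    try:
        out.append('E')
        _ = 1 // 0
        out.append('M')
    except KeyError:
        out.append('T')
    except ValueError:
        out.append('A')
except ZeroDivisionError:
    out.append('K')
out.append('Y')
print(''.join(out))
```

Execution trace: 'E' (try body) → 'K' (outer except ZeroDivisionError) → 'Y' (after the try/except). Output: EKY

Answer: EKY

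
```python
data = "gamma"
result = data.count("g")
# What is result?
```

Trace:
`data = "gamma"` → data = 'gamma'
`result = data.count("g")` → result = 1
So result = 1

Answer: 1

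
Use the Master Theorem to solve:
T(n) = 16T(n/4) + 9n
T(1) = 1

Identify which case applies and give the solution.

a=16, b=4, f(n)=9n. log_4(16) = 2. Since c=1 < 2, Case 1 applies: T(n) = Θ(n^log_b(a)) = O(n^2).

Answer: O(n^2) - Case 1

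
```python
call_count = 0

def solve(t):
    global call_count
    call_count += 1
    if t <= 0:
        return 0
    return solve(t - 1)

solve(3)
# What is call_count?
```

Linear recursion stepping by 1: 4 calls from t=3 down to ≤0.

Answer: 4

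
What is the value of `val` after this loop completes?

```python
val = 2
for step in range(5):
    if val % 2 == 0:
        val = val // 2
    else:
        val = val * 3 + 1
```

Collatz-style transformation from 2
`val` takes the values: 2 → 1 → 4 → 2 → 1 → 4

Answer: 4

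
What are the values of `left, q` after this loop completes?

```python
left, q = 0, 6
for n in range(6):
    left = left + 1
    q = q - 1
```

left goes 0→6, q goes 6→0
`left, q` takes the values: (0, 6) → (1, 6) → (1, 5) → (2, 5) → (2, 4) → (3, 4) → (3, 3) → (4, 3) → (4, 2) → (5, 2) → (5, 1) → (6, 1) → (6, 0)

Answer: 6, 0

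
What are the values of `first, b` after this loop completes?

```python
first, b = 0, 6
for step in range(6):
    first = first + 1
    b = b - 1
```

first goes 0→6, b goes 6→0
`first, b` takes the values: (0, 6) → (1, 6) → (1, 5) → (2, 5) → (2, 4) → (3, 4) → (3, 3) → (4, 3) → (4, 2) → (5, 2) → (5, 1) → (6, 1) → (6, 0)

Answer: 6, 0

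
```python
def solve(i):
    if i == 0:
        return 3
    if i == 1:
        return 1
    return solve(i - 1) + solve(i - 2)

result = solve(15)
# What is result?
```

Build up from base cases: solve(0)=3, solve(1)=1, solve(2)=4, solve(3)=5, solve(4)=9, solve(5)=14, solve(6)=23, ..., solve(15)=1741

Answer: 1741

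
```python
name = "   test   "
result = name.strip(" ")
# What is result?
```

Trace:
`name = "   test   "` → name = '   test   '
`result = name.strip(" ")` → result = 'test'
So result = 'test'

Answer: 'test'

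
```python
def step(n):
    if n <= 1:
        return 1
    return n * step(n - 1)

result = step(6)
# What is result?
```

step(6) = 6 * 5 * 4 * 3 * 2 * 1 = 720

Answer: 720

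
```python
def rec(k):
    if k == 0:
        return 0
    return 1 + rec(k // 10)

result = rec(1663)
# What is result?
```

Count of digits of 1663: 4

Answer: 4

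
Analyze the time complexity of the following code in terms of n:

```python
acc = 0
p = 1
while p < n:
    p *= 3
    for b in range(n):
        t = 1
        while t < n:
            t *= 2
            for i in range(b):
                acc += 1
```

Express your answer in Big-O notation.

Each loop level contributes: log n × n × log n × n. Multiplying the contributions gives O(n^2 log² n).

Answer: O(n^2 log² n)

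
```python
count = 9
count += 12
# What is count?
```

Trace:
`count = 9` → count = 9
`count += 12` → count = 21
So count = 21

Answer: 21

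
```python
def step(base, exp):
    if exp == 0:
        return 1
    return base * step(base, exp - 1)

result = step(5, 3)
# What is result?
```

step(5, 3) = 5 * 5 * 5 = 125

Answer: 125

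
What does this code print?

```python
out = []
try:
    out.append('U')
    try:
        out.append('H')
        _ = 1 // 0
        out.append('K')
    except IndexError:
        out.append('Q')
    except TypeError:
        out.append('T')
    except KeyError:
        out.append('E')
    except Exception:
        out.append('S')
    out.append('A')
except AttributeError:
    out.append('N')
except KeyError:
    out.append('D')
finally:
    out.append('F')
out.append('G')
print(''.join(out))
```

Execution trace: 'U' (try body) → 'H' (inner try body) → 'S' (inner except Exception) → 'A' (try body, no exception) → 'F' (finally) → 'G' (after the try/except). Output: UHSAFG

Answer: UHSAFG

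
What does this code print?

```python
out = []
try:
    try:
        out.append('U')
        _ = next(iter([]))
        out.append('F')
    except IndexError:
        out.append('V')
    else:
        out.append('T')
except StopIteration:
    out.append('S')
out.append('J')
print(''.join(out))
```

Execution trace: 'U' (try body) → 'S' (outer except StopIteration) → 'J' (after the try/except). Output: USJ

Answer: USJ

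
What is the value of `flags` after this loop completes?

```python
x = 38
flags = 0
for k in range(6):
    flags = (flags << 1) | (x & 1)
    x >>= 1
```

Reverse lowest 6 bits of 38
`flags` takes the values: 0 → 1 → 3 → 6 → 12 → 25

Answer: 25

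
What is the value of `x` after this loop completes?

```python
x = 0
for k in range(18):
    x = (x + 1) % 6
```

Increment mod 6, 18 times = 0
`x` takes the values: 0 → 1 → 2 → 3 → 4 → 5 → 0 → 1 → 2 → 3 → 4 → 5 → 0 → 1 → 2 → 3 → 4 → 5 → 0

Answer: 0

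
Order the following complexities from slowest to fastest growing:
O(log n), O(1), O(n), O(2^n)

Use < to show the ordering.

Ordered by growth rate: O(1) < O(log n) < O(n) < O(2^n)

Answer: O(1) < O(log n) < O(n) < O(2^n)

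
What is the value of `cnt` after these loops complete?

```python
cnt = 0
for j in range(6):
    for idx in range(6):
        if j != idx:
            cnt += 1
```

6² - 6 (exclude diagonal)
`cnt` takes the values: 0 → 1 → 2 → 3 → 4 → 5 → 6 → 7 → 8 → 9 → 10 → 11 → 12 → 13 → 14 → 15 → 16 → 17 → 18 → 19 → 20 → 21 → 22 → 23 → 24 → 25 → 26 → 27 → 28 → 29 → 30

Answer: 30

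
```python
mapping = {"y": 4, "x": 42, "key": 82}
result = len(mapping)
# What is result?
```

Trace:
`mapping = {"y": 4, "x": 42, "key": 82}` → mapping = {'y': 4, 'x': 42, 'key': 82}
`result = len(mapping)` → result = 3
So result = 3

Answer: 3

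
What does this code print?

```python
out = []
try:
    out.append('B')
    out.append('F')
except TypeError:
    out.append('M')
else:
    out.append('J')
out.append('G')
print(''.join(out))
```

Execution trace: 'B' (try body) → 'F' (try body, no exception) → 'J' (else) → 'G' (after the try/except). Output: BFJG

Answer: BFJG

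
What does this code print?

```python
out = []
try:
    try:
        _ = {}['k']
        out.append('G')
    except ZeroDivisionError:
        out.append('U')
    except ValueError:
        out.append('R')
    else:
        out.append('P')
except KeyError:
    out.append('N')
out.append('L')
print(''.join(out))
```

Execution trace: 'N' (outer except KeyError) → 'L' (after the try/except). Output: NL

Answer: NL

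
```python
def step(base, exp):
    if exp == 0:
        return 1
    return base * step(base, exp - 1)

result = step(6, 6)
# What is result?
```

step(6, 6) = 6 * 6 * 6 * 6 * 6 * 6 = 46656

Answer: 46656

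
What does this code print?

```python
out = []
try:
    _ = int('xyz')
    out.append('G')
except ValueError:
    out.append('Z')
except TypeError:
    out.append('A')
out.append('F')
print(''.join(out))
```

Execution trace: 'Z' (except ValueError) → 'F' (after the try/except). Output: ZF

Answer: ZF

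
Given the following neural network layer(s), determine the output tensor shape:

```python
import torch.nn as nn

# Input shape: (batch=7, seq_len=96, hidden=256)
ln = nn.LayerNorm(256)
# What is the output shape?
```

Input: (7, 96, 256) -> Output: (7, 96, 256)

Answer: (7, 96, 256)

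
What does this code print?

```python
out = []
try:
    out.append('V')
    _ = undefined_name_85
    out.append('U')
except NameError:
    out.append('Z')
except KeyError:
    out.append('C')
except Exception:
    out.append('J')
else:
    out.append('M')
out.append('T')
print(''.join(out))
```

Execution trace: 'V' (try body) → 'Z' (except NameError) → 'T' (after the try/except). Output: VZT

Answer: VZT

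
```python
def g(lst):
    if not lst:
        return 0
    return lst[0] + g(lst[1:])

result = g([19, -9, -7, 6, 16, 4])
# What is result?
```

19 + (-9) + (-7) + 6 + 16 + 4 + 0 = 29

Answer: 29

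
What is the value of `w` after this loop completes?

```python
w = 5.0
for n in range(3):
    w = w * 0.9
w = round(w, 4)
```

Exponential decay: 5.0 * 0.9^3
`w` takes the values: 5.0 → 4.5 → 4.05 → 3.645

Answer: 3.645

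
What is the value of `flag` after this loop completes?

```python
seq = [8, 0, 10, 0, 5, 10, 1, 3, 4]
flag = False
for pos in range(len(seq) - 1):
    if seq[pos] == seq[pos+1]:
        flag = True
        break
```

Check consecutive duplicates in [8, 0, 10, 0, 5, 10, 1, 3, 4]
`flag` takes the values: False

Answer: False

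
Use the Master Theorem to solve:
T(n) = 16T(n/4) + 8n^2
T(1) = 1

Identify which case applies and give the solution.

a=16, b=4, f(n)=8n^2. log_4(16) = 2. Since c=2 = 2, Case 2 applies: T(n) = Θ(n^log_b(a) · log n) = O(n^2 log n).

Answer: O(n^2 log n) - Case 2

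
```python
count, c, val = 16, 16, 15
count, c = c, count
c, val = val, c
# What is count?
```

Trace:
`count, c, val = 16, 16, 15` → count = 16; c = 16; val = 15
`count, c = c, count` → count = 16; c = 16
`c, val = val, c` → c = 15; val = 16
So count = 16

Answer: 16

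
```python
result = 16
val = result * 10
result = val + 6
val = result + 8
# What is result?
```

Trace:
`result = 16` → result = 16
`val = result * 10` → val = 160
`result = val + 6` → result = 166
`val = result + 8` → val = 174
So result = 166

Answer: 166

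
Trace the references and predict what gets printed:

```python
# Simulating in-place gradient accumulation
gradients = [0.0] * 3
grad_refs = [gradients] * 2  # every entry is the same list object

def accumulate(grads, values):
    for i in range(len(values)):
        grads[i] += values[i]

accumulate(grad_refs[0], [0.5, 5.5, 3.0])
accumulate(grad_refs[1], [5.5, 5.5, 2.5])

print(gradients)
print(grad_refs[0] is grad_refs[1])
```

Key concept: gradient accumulation aliasing.
Step by step:
`gradients = [0.0] * 3` → gradients = [0.0, 0.0, 0.0]
`grad_refs = [gradients] * 2` → grad_refs = [[0.0, 0.0, 0.0], [0.0, 0.0, 0.0]]
`accumulate(grad_refs[0], [0.5, 5.5, 3.0])` → gradients = [0.5, 5.5, 3.0]; grad_refs = [[0.5, 5.5, 3.0], [0.5, 5.5, 3.0]]
`accumulate(grad_refs[1], [5.5, 5.5, 2.5])` → gradients = [6.0, 11.0, 5.5]; grad_refs = [[6.0, 11.0, 5.5], [6.0, 11.0, 5.5]]
`print(gradients)` → prints [6.0, 11.0, 5.5]
`print(grad_refs[0] is grad_refs[1])` → prints True

Answer:
[6.0, 11.0, 5.5]
True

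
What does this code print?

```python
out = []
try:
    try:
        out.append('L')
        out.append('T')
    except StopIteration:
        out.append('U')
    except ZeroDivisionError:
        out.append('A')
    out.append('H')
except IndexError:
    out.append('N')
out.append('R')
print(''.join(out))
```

Execution trace: 'L' (inner try body) → 'T' (inner try body, no exception) → 'H' (try body, no exception) → 'R' (after the try/except). Output: LTHR

Answer: LTHR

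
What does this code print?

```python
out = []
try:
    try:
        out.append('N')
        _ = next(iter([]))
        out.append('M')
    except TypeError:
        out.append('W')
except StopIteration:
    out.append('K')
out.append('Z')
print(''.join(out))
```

Execution trace: 'N' (try body) → 'K' (outer except StopIteration) → 'Z' (after the try/except). Output: NKZ

Answer: NKZ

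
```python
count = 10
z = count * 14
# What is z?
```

Trace:
`count = 10` → count = 10
`z = count * 14` → z = 140
So z = 140

Answer: 140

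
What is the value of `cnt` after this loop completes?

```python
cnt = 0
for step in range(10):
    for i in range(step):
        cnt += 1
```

Triangle number: 0+1+2+...+9
`cnt` takes the values: 0 → 1 → 2 → 3 → 4 → 5 → 6 → 7 → 8 → 9 → 10 → 11 → 12 → 13 → 14 → 15 → 16 → 17 → 18 → 19 → 20 → 21 → 22 → 23 → 24 → 25 → 26 → 27 → 28 → 29 → … → 41 → 42 → 43 → 44 → 45

Answer: 45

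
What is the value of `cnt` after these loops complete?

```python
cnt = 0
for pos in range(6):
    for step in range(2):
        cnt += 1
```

6 * 2 = 12
`cnt` takes the values: 0 → 1 → 2 → 3 → 4 → 5 → 6 → 7 → 8 → 9 → 10 → 11 → 12

Answer: 12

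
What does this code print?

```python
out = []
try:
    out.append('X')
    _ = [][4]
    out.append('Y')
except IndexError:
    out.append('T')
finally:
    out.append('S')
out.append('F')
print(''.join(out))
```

Execution trace: 'X' (try body) → 'T' (except IndexError) → 'S' (finally) → 'F' (after the try/except). Output: XTSF

Answer: XTSF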